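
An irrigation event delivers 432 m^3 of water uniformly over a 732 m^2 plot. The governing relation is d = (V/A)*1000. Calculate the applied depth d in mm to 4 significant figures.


d = (432 / 732) * 1000 = 590.2 mm
Therefore the applied depth d = 590.2 mm.


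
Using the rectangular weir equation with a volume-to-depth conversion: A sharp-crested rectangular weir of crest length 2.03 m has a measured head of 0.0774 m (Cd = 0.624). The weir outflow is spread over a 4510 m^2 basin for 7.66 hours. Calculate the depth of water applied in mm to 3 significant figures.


Approach: apply the rectangular weir equation with a volume-to-depth conversion, Q = (2/3)*Cd*L*sqrt(2g)*H^1.5; d = Q*t/A * 1000.
Step 1 — weir discharge:
  Q = (2/3)*0.624*2.03*sqrt(2*9.81)*0.0774^1.5 = 0.080547 m^3/s
Step 2 — volume: V = 0.080547 * 7.66*3600 = 2221.2 m^3
Step 3 — depth: d = V/A * 1000 = 2221.2/4510 * 1000 = 492 mm
Therefore the depth of water applied = 492 mm.


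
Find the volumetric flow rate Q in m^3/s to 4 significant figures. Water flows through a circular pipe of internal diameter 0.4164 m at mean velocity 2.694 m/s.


Approach: apply the continuity equation for pipe flow, Q = A * v with A = pi*(D/2)^2.
A = pi*(0.4164/2)^2 = 0.136179 m^2
Q = 0.136179 * 2.694 = 0.3669 m^3/s
Therefore the volumetric flow rate Q = 0.3669 m^3/s.


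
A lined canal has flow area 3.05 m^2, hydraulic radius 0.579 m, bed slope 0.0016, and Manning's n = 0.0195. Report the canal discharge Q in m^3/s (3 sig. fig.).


Approach: apply Manning's equation, Q = (1/n)*A*R^(2/3)*S^(1/2).
Q = (1/0.0195) * 3.05 * 0.579^(2/3) * 0.0016^(1/2) = 4.35 m^3/s
Therefore the canal discharge Q = 4.35 m^3/s.


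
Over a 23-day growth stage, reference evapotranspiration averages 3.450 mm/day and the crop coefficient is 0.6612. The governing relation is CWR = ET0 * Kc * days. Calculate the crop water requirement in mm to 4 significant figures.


CWR = 3.450 * 0.6612 * 23 = 52.47 mm
Therefore the crop water requirement = 52.47 mm.


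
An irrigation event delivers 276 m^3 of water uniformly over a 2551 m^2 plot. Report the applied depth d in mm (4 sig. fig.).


Approach: apply depth from volume over area, d = (V/A)*1000.
d = (276 / 2551) * 1000 = 108.2 mm
Therefore the applied depth d = 108.2 mm.


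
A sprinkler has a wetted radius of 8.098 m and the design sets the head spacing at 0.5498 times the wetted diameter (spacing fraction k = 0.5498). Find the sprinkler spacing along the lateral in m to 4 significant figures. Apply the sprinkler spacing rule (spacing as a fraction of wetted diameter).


Approach: apply the sprinkler spacing rule (spacing as a fraction of wetted diameter), S = k*(2*R).
S = 0.5498 * (2 * 8.098) = 8.905 m
Therefore the sprinkler spacing along the lateral = 8.905 m.


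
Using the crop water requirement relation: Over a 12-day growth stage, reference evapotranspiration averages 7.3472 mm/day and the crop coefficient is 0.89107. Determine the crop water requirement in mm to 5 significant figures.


Approach: apply the crop water requirement relation, CWR = ET0 * Kc * days.
CWR = 7.3472 * 0.89107 * 12 = 78.562 mm
Therefore the crop water requirement = 78.562 mm.


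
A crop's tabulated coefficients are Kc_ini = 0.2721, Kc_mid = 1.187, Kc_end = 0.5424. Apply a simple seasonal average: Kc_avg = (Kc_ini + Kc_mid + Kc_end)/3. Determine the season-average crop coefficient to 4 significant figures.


Kc_avg = (0.2721 + 1.187 + 0.5424)/3 = 0.6672
Therefore the season-average crop coefficient = 0.6672.


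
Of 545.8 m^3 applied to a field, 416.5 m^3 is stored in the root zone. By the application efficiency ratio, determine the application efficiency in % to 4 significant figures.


Approach: apply the application efficiency ratio, Ea = (stored/applied)*100.
Ea = (416.5/545.8)*100 = 76.31 %
Therefore the application efficiency = 76.31 %.


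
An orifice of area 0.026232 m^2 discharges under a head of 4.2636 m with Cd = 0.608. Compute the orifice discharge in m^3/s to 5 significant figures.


Approach: apply the orifice equation, Q = Cd*A*sqrt(2*g*h).
Q = 0.608 * 0.026232 * sqrt(2*9.81*4.2636) = 0.14587 m^3/s
Therefore the orifice discharge = 0.14587 m^3/s.


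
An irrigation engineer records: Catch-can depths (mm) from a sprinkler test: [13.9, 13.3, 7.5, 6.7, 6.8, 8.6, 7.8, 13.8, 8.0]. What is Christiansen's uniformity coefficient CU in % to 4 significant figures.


Approach: apply Christiansen's uniformity coefficient, CU = (1 - mean_abs_deviation/mean)*100.
mean = 9.60000 mm
mean |d_i - mean| = 2.71111 mm
CU = (1 - 2.71111/9.60000)*100 = 71.76 %
Therefore Christiansen's uniformity coefficient CU = 71.76 %.


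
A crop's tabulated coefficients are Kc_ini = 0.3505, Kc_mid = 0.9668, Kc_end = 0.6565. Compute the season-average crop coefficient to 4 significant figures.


Approach: apply a simple seasonal average, Kc_avg = (Kc_ini + Kc_mid + Kc_end)/3.
Kc_avg = (0.3505 + 0.9668 + 0.6565)/3 = 0.6579
Therefore the season-average crop coefficient = 0.6579.


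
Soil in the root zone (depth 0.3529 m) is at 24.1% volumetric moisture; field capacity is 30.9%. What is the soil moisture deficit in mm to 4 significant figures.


Approach: apply the soil moisture deficit relation, SMD = (FC - theta)/100 * depth * 1000.
SMD = (30.9 - 24.1)/100 * 0.3529 * 1000 = 24.00 mm
Therefore the soil moisture deficit = 24.00 mm.


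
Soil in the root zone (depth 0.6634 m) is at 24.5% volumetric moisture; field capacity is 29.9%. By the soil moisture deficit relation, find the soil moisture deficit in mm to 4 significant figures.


Approach: apply the soil moisture deficit relation, SMD = (FC - theta)/100 * depth * 1000.
SMD = (29.9 - 24.5)/100 * 0.6634 * 1000 = 35.82 mm
Therefore the soil moisture deficit = 35.82 mm.


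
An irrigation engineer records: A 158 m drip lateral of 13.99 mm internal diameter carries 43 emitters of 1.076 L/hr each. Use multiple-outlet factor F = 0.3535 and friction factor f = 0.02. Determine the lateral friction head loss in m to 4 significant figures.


Approach: apply Darcy-Weisbach with the multiple-outlet F-factor, Q = n*q/(3600*1000) m^3/s; v = Q/A; hf = F*f*(L/D)*(v^2/(2g)).
Q = 43*1.076/(3600*1000) = 1.28522e-05 m^3/s
A = pi*(13.99e-3/2)^2 = 1.53718e-04 m^2, so v = Q/A = 0.0836090 m/s
hf = 0.3535*0.02*(158/0.01399)*(0.0836090^2/(2*9.81)) = 0.02845 m
Therefore the lateral friction head loss = 0.02845 m.


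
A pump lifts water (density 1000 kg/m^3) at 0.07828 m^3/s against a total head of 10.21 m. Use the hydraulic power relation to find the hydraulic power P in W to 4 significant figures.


Approach: apply the hydraulic power relation, P = rho*g*Q*H.
P = 1000 * 9.81 * 0.07828 * 10.21 = 7841 W
Therefore the hydraulic power P = 7841 W.


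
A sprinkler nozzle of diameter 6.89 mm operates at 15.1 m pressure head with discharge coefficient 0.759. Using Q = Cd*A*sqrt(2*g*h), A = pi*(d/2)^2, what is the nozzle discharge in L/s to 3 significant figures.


A = pi*(6.89e-3/2)^2 = 3.7285e-05 m^2
Q = 0.759 * 3.7285e-05 * sqrt(2*9.81*15.1) * 1000 = 0.487 L/s
Therefore the nozzle discharge = 0.487 L/s.


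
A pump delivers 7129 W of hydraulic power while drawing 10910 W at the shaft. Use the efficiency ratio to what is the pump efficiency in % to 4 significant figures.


Approach: apply the efficiency ratio, eta = (P_out/P_in)*100.
eta = (7129 / 10910) * 100 = 65.34 %
Therefore the pump efficiency = 65.34 %.


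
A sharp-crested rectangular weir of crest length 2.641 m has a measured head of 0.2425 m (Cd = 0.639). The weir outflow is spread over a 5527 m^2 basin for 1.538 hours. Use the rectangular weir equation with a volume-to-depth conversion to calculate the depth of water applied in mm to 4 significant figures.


Approach: apply the rectangular weir equation with a volume-to-depth conversion, Q = (2/3)*Cd*L*sqrt(2g)*H^1.5; d = Q*t/A * 1000.
Step 1 — weir discharge:
  Q = (2/3)*0.639*2.641*sqrt(2*9.81)*0.2425^1.5 = 0.595107 m^3/s
Step 2 — volume: V = 0.595107 * 1.538*3600 = 3294.99 m^3
Step 3 — depth: d = V/A * 1000 = 3294.99/5527 * 1000 = 596.2 mm
Therefore the depth of water applied = 596.2 mm.


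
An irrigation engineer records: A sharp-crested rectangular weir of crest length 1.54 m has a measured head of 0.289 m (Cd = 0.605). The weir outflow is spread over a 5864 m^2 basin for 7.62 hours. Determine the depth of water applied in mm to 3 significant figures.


Approach: apply the rectangular weir equation with a volume-to-depth conversion, Q = (2/3)*Cd*L*sqrt(2g)*H^1.5; d = Q*t/A * 1000.
Step 1 — weir discharge:
  Q = (2/3)*0.605*1.54*sqrt(2*9.81)*0.289^1.5 = 0.42745 m^3/s
Step 2 — volume: V = 0.42745 * 7.62*3600 = 11726 m^3
Step 3 — depth: d = V/A * 1000 = 11726/5864 * 1000 = 2000 mm
Therefore the depth of water applied = 2000 mm.


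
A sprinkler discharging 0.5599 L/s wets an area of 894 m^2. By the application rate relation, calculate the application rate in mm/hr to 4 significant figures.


Approach: apply the application rate relation, rate = (Q/A)*3600.
rate = (0.5599 / 894) * 3600 = 2.255 mm/hr
Therefore the application rate = 2.255 mm/hr.


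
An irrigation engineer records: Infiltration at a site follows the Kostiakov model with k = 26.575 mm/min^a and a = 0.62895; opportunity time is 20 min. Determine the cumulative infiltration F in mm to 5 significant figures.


Approach: apply the Kostiakov infiltration equation, F = k*t^a.
F = 26.575 * 20^0.62895 = 174.89 mm
Therefore the cumulative infiltration F = 174.89 mm.


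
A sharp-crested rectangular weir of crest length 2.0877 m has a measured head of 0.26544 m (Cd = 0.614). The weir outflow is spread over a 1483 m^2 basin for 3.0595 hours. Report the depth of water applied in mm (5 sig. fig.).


Approach: apply the rectangular weir equation with a volume-to-depth conversion, Q = (2/3)*Cd*L*sqrt(2g)*H^1.5; d = Q*t/A * 1000.
Step 1 — weir discharge:
  Q = (2/3)*0.614*2.0877*sqrt(2*9.81)*0.26544^1.5 = 0.5176596 m^3/s
Step 2 — volume: V = 0.5176596 * 3.0595*3600 = 5701.606 m^3
Step 3 — depth: d = V/A * 1000 = 5701.606/1483 * 1000 = 3844.6 mm
Therefore the depth of water applied = 3844.6 mm.


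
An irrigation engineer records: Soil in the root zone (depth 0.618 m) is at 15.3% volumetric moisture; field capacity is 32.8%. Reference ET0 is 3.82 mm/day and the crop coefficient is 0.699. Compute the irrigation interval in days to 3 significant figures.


Approach: apply soil-water budget scheduling, SMD = (FC-theta)/100*depth*1000; ETc = ET0*Kc; interval = SMD/ETc.
Step 1 — soil moisture deficit:
  SMD = (32.8 - 15.3)/100 * 0.618 * 1000 = 108.15 mm
Step 2 — daily crop ET (ETc = ET0*Kc):
  ETc = 3.82 * 0.699 = 2.6702 mm/day
Step 3 — irrigation interval (SMD/ETc):
  interval = 108.15 / 2.6702 = 40.5 days
Therefore the irrigation interval = 40.5 days.


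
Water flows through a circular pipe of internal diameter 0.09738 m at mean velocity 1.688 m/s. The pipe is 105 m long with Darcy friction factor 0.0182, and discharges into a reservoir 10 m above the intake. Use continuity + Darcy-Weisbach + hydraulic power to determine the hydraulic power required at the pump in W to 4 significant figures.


Approach: apply continuity + Darcy-Weisbach + hydraulic power, Q = A*v; hf = f*(L/D)*(v^2/(2g)); H = static + hf; P = rho*g*Q*H.
Step 1 — flow rate (continuity, Q = A*v):
  A = pi*(0.09738/2)^2 = 0.00744782 m^2
  Q = 0.00744782 * 1.688 = 0.0125719 m^3/s
Step 2 — friction head loss (Darcy-Weisbach):
  hf = 0.0182 * (105/0.09738) * (1.688^2 / (2*9.81))
  hf = 2.84995 m
Step 3 — total head: H = 10 + 2.84995 = 12.8499 m
Step 4 — hydraulic power (P = rho*g*Q*H):
  P = 1000 * 9.81 * 0.0125719 * 12.8499 = 1585 W
Therefore the hydraulic power required at the pump = 1585 W.


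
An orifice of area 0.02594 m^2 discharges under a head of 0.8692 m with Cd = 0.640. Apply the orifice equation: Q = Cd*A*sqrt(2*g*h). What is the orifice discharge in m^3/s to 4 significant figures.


Q = 0.640 * 0.02594 * sqrt(2*9.81*0.8692) = 0.06856 m^3/s
Therefore the orifice discharge = 0.06856 m^3/s.


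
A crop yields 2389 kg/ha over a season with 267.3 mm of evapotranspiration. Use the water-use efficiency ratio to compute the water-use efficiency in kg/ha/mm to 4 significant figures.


Approach: apply the water-use efficiency ratio, WUE = yield/ET.
WUE = 2389 / 267.3 = 8.938 kg/ha/mm
Therefore the water-use efficiency = 8.938 kg/ha/mm.


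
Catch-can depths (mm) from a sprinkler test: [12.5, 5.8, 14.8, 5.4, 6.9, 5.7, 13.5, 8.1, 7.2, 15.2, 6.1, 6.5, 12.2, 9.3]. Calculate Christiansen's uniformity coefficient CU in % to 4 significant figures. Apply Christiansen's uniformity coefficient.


Approach: apply Christiansen's uniformity coefficient, CU = (1 - mean_abs_deviation/mean)*100.
mean = 9.22857 mm
mean |d_i - mean| = 3.16122 mm
CU = (1 - 3.16122/9.22857)*100 = 65.75 %
Therefore Christiansen's uniformity coefficient CU = 65.75 %.


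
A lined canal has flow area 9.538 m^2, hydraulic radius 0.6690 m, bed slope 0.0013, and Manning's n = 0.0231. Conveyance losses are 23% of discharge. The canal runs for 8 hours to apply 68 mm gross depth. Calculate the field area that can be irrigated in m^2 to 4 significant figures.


Approach: apply Manning's equation with a conveyance and depth budget, Q = (1/n)*A*R^(2/3)*S^(1/2); Q_field = Q*(1-loss); Area = Q_field*t/(d/1000).
Step 1 — canal discharge (Manning's equation):
  Q = (1/0.0231) * 9.538 * 0.6690^(2/3) * 0.0013^(1/2) = 11.3877 m^3/s
Step 2 — delivered flow: Q_field = 11.3877*(1 - 23/100) = 8.76850 m^3/s
Step 3 — volume delivered: V = 8.76850 * 8*3600 = 252533 m^3
Step 4 — area served: A = V / (depth/1000) = 252533 / 0.068 = 3714000 m^2
Therefore the field area that can be irrigated = 3714000 m^2.


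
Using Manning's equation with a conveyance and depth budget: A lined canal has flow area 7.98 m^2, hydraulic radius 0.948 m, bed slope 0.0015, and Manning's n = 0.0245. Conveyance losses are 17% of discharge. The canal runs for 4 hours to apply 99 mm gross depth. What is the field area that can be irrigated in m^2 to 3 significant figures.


Approach: apply Manning's equation with a conveyance and depth budget, Q = (1/n)*A*R^(2/3)*S^(1/2); Q_field = Q*(1-loss); Area = Q_field*t/(d/1000).
Step 1 — canal discharge (Manning's equation):
  Q = (1/0.0245) * 7.98 * 0.948^(2/3) * 0.0015^(1/2) = 12.174 m^3/s
Step 2 — delivered flow: Q_field = 12.174*(1 - 17/100) = 10.104 m^3/s
Step 3 — volume delivered: V = 10.104 * 4*3600 = 145500 m^3
Step 4 — area served: A = V / (depth/1000) = 145500 / 0.099 = 1470000 m^2
Therefore the field area that can be irrigated = 1470000 m^2.


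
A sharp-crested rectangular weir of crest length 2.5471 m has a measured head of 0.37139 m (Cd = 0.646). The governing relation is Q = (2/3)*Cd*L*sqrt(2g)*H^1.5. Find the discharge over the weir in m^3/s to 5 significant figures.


Q = (2/3)*0.646*2.5471*sqrt(2*9.81)*0.37139^1.5 = 1.0997 m^3/s
Therefore the discharge over the weir = 1.0997 m^3/s.


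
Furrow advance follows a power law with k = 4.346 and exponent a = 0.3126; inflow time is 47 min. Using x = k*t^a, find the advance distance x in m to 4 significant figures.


x = 4.346 * 47^0.3126 = 14.48 m
Therefore the advance distance x = 14.48 m.


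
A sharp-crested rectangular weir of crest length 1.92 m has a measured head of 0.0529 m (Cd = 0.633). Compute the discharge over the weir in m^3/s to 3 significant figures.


Approach: apply the rectangular weir equation, Q = (2/3)*Cd*L*sqrt(2g)*H^1.5.
Q = (2/3)*0.633*1.92*sqrt(2*9.81)*0.0529^1.5 = 0.0437 m^3/s
Therefore the discharge over the weir = 0.0437 m^3/s.


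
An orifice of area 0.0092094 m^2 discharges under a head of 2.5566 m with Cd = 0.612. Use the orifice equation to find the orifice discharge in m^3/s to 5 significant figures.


Approach: apply the orifice equation, Q = Cd*A*sqrt(2*g*h).
Q = 0.612 * 0.0092094 * sqrt(2*9.81*2.5566) = 0.039918 m^3/s
Therefore the orifice discharge = 0.039918 m^3/s.


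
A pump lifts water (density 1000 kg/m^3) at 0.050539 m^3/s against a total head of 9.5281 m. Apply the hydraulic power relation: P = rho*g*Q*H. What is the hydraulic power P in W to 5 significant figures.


P = 1000 * 9.81 * 0.050539 * 9.5281 = 4723.9 W
Therefore the hydraulic power P = 4723.9 W.


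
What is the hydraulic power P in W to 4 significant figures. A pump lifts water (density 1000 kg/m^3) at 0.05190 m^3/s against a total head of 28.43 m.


Approach: apply the hydraulic power relation, P = rho*g*Q*H.
P = 1000 * 9.81 * 0.05190 * 28.43 = 14470 W
Therefore the hydraulic power P = 14470 W.


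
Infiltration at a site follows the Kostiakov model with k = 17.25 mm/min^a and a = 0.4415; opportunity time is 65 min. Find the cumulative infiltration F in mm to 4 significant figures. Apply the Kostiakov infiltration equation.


Approach: apply the Kostiakov infiltration equation, F = k*t^a.
F = 17.25 * 65^0.4415 = 108.9 mm
Therefore the cumulative infiltration F = 108.9 mm.


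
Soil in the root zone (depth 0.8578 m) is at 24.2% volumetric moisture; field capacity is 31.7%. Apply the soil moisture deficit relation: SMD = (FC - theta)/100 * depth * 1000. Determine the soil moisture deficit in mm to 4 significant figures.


SMD = (31.7 - 24.2)/100 * 0.8578 * 1000 = 64.34 mm
Therefore the soil moisture deficit = 64.34 mm.


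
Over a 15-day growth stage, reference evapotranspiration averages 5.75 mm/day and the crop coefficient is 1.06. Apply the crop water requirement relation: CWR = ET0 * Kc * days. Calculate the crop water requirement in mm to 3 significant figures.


CWR = 5.75 * 1.06 * 15 = 91.4 mm
Therefore the crop water requirement = 91.4 mm.


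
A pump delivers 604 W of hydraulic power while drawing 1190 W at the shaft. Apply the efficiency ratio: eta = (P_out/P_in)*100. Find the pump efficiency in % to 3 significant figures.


eta = (604 / 1190) * 100 = 50.8 %
Therefore the pump efficiency = 50.8 %.


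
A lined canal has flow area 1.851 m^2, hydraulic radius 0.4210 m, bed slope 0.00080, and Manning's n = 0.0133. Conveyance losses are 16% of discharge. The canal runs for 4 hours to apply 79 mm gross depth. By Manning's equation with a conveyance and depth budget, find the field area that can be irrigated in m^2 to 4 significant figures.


Approach: apply Manning's equation with a conveyance and depth budget, Q = (1/n)*A*R^(2/3)*S^(1/2); Q_field = Q*(1-loss); Area = Q_field*t/(d/1000).
Step 1 — canal discharge (Manning's equation):
  Q = (1/0.0133) * 1.851 * 0.4210^(2/3) * 0.00080^(1/2) = 2.21117 m^3/s
Step 2 — delivered flow: Q_field = 2.21117*(1 - 16/100) = 1.85738 m^3/s
Step 3 — volume delivered: V = 1.85738 * 4*3600 = 26746.3 m^3
Step 4 — area served: A = V / (depth/1000) = 26746.3 / 0.079 = 338600 m^2
Therefore the field area that can be irrigated = 338600 m^2.


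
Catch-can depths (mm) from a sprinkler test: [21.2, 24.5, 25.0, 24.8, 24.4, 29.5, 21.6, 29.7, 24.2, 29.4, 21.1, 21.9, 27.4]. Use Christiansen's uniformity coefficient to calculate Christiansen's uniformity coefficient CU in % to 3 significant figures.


Approach: apply Christiansen's uniformity coefficient, CU = (1 - mean_abs_deviation/mean)*100.
mean = 24.977 mm
mean |d_i - mean| = 2.4793 mm
CU = (1 - 2.4793/24.977)*100 = 90.1 %
Therefore Christiansen's uniformity coefficient CU = 90.1 %.


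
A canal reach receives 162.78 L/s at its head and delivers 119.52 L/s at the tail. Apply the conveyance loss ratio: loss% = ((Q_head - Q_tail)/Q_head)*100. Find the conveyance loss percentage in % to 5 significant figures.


loss = ((162.78 - 119.52)/162.78)*100 = 26.576 %
Therefore the conveyance loss percentage = 26.576 %.


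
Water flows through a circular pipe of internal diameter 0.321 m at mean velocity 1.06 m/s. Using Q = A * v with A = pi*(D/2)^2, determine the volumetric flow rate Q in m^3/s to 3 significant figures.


A = pi*(0.321/2)^2 = 0.080928 m^2
Q = 0.080928 * 1.06 = 0.0858 m^3/s
Therefore the volumetric flow rate Q = 0.0858 m^3/s.


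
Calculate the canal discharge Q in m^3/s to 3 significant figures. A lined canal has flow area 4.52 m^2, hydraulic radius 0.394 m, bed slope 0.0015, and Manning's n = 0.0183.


Approach: apply Manning's equation, Q = (1/n)*A*R^(2/3)*S^(1/2).
Q = (1/0.0183) * 4.52 * 0.394^(2/3) * 0.0015^(1/2) = 5.14 m^3/s
Therefore the canal discharge Q = 5.14 m^3/s.


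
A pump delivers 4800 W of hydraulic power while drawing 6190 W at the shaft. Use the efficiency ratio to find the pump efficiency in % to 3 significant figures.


Approach: apply the efficiency ratio, eta = (P_out/P_in)*100.
eta = (4800 / 6190) * 100 = 77.5 %
Therefore the pump efficiency = 77.5 %.


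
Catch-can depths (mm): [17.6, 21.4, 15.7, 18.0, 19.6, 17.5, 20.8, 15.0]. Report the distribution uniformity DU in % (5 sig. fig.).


Approach: apply the low-quarter distribution uniformity, DU = (mean of lowest quarter of readings / overall mean)*100.
sorted lowest 2 of 8: [15.0, 15.7] -> mean = 15.35000 mm
overall mean = 18.20000 mm
DU = (15.35000/18.20000)*100 = 84.341 %
Therefore the distribution uniformity DU = 84.341 %.


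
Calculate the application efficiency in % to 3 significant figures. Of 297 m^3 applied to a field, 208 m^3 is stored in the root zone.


Approach: apply the application efficiency ratio, Ea = (stored/applied)*100.
Ea = (208/297)*100 = 70.0 %
Therefore the application efficiency = 70.0 %.


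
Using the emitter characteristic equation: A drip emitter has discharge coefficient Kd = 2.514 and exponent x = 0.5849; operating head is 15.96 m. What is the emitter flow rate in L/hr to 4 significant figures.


Approach: apply the emitter characteristic equation, q = Kd * h^x.
q = 2.514 * 15.96^0.5849 = 12.71 L/hr
Therefore the emitter flow rate = 12.71 L/hr.


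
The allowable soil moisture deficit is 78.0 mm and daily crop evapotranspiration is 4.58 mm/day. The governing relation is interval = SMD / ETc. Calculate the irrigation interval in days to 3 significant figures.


interval = 78.0 / 4.58 = 17.0 days
Therefore the irrigation interval = 17.0 days.


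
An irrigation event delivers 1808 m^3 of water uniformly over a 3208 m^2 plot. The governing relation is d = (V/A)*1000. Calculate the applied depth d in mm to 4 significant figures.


d = (1808 / 3208) * 1000 = 563.6 mm
Therefore the applied depth d = 563.6 mm.


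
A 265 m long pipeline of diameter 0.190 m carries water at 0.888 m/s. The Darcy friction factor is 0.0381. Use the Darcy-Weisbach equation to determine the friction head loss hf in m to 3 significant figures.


Approach: apply the Darcy-Weisbach equation, hf = f*(L/D)*(v^2/(2g)).
hf = 0.0381 * (265/0.190) * (0.888^2 / (2*9.81))
hf = 2.14 m
Therefore the friction head loss hf = 2.14 m.


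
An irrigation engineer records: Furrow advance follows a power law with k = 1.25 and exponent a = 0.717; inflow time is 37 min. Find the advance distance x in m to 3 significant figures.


Approach: apply the power-law advance function, x = k*t^a.
x = 1.25 * 37^0.717 = 16.6 m
Therefore the advance distance x = 16.6 m.


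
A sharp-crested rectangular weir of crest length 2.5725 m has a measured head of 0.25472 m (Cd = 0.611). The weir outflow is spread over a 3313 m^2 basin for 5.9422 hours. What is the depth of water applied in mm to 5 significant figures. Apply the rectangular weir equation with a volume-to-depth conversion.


Approach: apply the rectangular weir equation with a volume-to-depth conversion, Q = (2/3)*Cd*L*sqrt(2g)*H^1.5; d = Q*t/A * 1000.
Step 1 — weir discharge:
  Q = (2/3)*0.611*2.5725*sqrt(2*9.81)*0.25472^1.5 = 0.5966909 m^3/s
Step 2 — volume: V = 0.5966909 * 5.9422*3600 = 12764.36 m^3
Step 3 — depth: d = V/A * 1000 = 12764.36/3313 * 1000 = 3852.8 mm
Therefore the depth of water applied = 3852.8 mm.


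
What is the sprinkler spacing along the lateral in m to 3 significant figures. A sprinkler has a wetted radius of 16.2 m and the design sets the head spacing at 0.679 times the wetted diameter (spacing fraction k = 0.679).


Approach: apply the sprinkler spacing rule (spacing as a fraction of wetted diameter), S = k*(2*R).
S = 0.679 * (2 * 16.2) = 22.0 m
Therefore the sprinkler spacing along the lateral = 22.0 m.


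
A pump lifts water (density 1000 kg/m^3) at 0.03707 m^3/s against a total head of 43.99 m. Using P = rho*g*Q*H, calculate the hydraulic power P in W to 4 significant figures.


P = 1000 * 9.81 * 0.03707 * 43.99 = 16000 W
Therefore the hydraulic power P = 16000 W.


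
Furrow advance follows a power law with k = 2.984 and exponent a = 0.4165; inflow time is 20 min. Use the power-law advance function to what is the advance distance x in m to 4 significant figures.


Approach: apply the power-law advance function, x = k*t^a.
x = 2.984 * 20^0.4165 = 10.39 m
Therefore the advance distance x = 10.39 m.


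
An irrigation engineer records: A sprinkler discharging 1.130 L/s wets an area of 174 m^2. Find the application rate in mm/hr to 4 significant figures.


Approach: apply the application rate relation, rate = (Q/A)*3600.
rate = (1.130 / 174) * 3600 = 23.38 mm/hr
Therefore the application rate = 23.38 mm/hr.


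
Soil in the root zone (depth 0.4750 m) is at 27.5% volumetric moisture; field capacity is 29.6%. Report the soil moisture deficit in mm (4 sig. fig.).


Approach: apply the soil moisture deficit relation, SMD = (FC - theta)/100 * depth * 1000.
SMD = (29.6 - 27.5)/100 * 0.4750 * 1000 = 9.975 mm
Therefore the soil moisture deficit = 9.975 mm.


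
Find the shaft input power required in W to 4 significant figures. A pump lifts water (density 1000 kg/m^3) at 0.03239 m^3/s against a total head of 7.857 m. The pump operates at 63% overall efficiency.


Approach: apply hydraulic power then efficiency conversion, P = rho*g*Q*H; P_in = P/eta.
Step 1 — hydraulic power (P = rho*g*Q*H):
  P = 1000 * 9.81 * 0.03239 * 7.857 = 2496.53 W
Step 2 — input power: P_in = P/eta = 2496.53 / 0.63 = 3963 W
Therefore the shaft input power required = 3963 W.


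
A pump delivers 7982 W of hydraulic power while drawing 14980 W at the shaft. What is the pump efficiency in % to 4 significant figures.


Approach: apply the efficiency ratio, eta = (P_out/P_in)*100.
eta = (7982 / 14980) * 100 = 53.28 %
Therefore the pump efficiency = 53.28 %.


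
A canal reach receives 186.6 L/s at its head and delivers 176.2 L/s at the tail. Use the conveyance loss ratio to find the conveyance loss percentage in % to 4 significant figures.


Approach: apply the conveyance loss ratio, loss% = ((Q_head - Q_tail)/Q_head)*100.
loss = ((186.6 - 176.2)/186.6)*100 = 5.573 %
Therefore the conveyance loss percentage = 5.573 %.


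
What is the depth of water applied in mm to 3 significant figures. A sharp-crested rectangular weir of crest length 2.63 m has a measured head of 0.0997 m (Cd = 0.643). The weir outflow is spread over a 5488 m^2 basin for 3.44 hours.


Approach: apply the rectangular weir equation with a volume-to-depth conversion, Q = (2/3)*Cd*L*sqrt(2g)*H^1.5; d = Q*t/A * 1000.
Step 1 — weir discharge:
  Q = (2/3)*0.643*2.63*sqrt(2*9.81)*0.0997^1.5 = 0.15721 m^3/s
Step 2 — volume: V = 0.15721 * 3.44*3600 = 1946.8 m^3
Step 3 — depth: d = V/A * 1000 = 1946.8/5488 * 1000 = 355 mm
Therefore the depth of water applied = 355 mm.


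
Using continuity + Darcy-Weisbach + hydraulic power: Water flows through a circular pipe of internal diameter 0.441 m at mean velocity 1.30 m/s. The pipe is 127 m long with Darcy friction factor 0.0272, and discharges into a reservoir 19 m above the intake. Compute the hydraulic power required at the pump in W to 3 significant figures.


Approach: apply continuity + Darcy-Weisbach + hydraulic power, Q = A*v; hf = f*(L/D)*(v^2/(2g)); H = static + hf; P = rho*g*Q*H.
Step 1 — flow rate (continuity, Q = A*v):
  A = pi*(0.441/2)^2 = 0.15275 m^2
  Q = 0.15275 * 1.30 = 0.19857 m^3/s
Step 2 — friction head loss (Darcy-Weisbach):
  hf = 0.0272 * (127/0.441) * (1.30^2 / (2*9.81))
  hf = 0.67472 m
Step 3 — total head: H = 19 + 0.67472 = 19.675 m
Step 4 — hydraulic power (P = rho*g*Q*H):
  P = 1000 * 9.81 * 0.19857 * 19.675 = 38300 W
Therefore the hydraulic power required at the pump = 38300 W.


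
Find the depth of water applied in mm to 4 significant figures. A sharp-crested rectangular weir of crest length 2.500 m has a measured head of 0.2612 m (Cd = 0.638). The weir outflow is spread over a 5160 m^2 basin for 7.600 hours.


Approach: apply the rectangular weir equation with a volume-to-depth conversion, Q = (2/3)*Cd*L*sqrt(2g)*H^1.5; d = Q*t/A * 1000.
Step 1 — weir discharge:
  Q = (2/3)*0.638*2.500*sqrt(2*9.81)*0.2612^1.5 = 0.628751 m^3/s
Step 2 — volume: V = 0.628751 * 7.600*3600 = 17202.6 m^3
Step 3 — depth: d = V/A * 1000 = 17202.6/5160 * 1000 = 3334 mm
Therefore the depth of water applied = 3334 mm.


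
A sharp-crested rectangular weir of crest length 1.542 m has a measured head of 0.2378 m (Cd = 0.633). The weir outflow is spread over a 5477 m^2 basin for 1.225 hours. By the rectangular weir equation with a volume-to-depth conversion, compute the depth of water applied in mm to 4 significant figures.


Approach: apply the rectangular weir equation with a volume-to-depth conversion, Q = (2/3)*Cd*L*sqrt(2g)*H^1.5; d = Q*t/A * 1000.
Step 1 — weir discharge:
  Q = (2/3)*0.633*1.542*sqrt(2*9.81)*0.2378^1.5 = 0.334244 m^3/s
Step 2 — volume: V = 0.334244 * 1.225*3600 = 1474.02 m^3
Step 3 — depth: d = V/A * 1000 = 1474.02/5477 * 1000 = 269.1 mm
Therefore the depth of water applied = 269.1 mm.


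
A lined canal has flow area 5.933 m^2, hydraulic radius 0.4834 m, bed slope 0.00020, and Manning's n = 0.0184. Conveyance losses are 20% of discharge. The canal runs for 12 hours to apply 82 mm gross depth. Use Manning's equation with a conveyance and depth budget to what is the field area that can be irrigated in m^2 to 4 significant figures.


Approach: apply Manning's equation with a conveyance and depth budget, Q = (1/n)*A*R^(2/3)*S^(1/2); Q_field = Q*(1-loss); Area = Q_field*t/(d/1000).
Step 1 — canal discharge (Manning's equation):
  Q = (1/0.0184) * 5.933 * 0.4834^(2/3) * 0.00020^(1/2) = 2.80873 m^3/s
Step 2 — delivered flow: Q_field = 2.80873*(1 - 20/100) = 2.24698 m^3/s
Step 3 — volume delivered: V = 2.24698 * 12*3600 = 97069.6 m^3
Step 4 — area served: A = V / (depth/1000) = 97069.6 / 0.082 = 1184000 m^2
Therefore the field area that can be irrigated = 1184000 m^2.


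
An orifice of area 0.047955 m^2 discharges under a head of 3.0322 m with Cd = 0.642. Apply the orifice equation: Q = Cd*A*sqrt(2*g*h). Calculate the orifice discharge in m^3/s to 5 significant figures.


Q = 0.642 * 0.047955 * sqrt(2*9.81*3.0322) = 0.23746 m^3/s
Therefore the orifice discharge = 0.23746 m^3/s.


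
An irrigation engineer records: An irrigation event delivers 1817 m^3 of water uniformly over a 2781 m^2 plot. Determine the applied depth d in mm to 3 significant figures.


Approach: apply depth from volume over area, d = (V/A)*1000.
d = (1817 / 2781) * 1000 = 653 mm
Therefore the applied depth d = 653 mm.


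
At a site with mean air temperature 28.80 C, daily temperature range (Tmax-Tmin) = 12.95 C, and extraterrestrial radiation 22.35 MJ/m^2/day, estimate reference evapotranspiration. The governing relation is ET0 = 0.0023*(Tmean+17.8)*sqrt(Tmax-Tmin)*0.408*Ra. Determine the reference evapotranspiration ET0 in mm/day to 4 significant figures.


ET0 = 0.0023*(28.80+17.8)*sqrt(12.95)*0.408*22.35 = 3.517 mm/day
Therefore the reference evapotranspiration ET0 = 3.517 mm/day.


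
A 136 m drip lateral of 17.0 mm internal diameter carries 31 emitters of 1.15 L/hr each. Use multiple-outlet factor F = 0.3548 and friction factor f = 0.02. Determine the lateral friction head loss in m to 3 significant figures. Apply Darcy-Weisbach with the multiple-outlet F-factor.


Approach: apply Darcy-Weisbach with the multiple-outlet F-factor, Q = n*q/(3600*1000) m^3/s; v = Q/A; hf = F*f*(L/D)*(v^2/(2g)).
Q = 31*1.15/(3600*1000) = 9.9028e-06 m^3/s
A = pi*(17.0e-3/2)^2 = 2.2698e-04 m^2, so v = Q/A = 0.043628 m/s
hf = 0.3548*0.02*(136/0.0170)*(0.043628^2/(2*9.81)) = 0.00551 m
Therefore the lateral friction head loss = 0.00551 m.


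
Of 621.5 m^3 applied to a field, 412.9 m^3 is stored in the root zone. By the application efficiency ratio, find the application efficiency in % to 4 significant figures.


Approach: apply the application efficiency ratio, Ea = (stored/applied)*100.
Ea = (412.9/621.5)*100 = 66.44 %
Therefore the application efficiency = 66.44 %.


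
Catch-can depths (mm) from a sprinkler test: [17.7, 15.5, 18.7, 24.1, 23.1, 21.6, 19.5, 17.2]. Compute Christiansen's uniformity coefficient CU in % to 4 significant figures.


Approach: apply Christiansen's uniformity coefficient, CU = (1 - mean_abs_deviation/mean)*100.
mean = 19.6750 mm
mean |d_i - mean| = 2.44375 mm
CU = (1 - 2.44375/19.6750)*100 = 87.58 %
Therefore Christiansen's uniformity coefficient CU = 87.58 %.


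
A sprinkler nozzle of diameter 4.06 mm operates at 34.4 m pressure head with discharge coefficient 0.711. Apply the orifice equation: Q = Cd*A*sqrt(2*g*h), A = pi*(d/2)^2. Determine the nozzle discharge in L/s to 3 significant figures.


A = pi*(4.06e-3/2)^2 = 1.2946e-05 m^2
Q = 0.711 * 1.2946e-05 * sqrt(2*9.81*34.4) * 1000 = 0.239 L/s
Therefore the nozzle discharge = 0.239 L/s.


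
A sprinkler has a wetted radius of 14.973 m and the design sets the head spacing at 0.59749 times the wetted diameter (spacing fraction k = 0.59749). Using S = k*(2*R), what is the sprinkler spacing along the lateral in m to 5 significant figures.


S = 0.59749 * (2 * 14.973) = 17.892 m
Therefore the sprinkler spacing along the lateral = 17.892 m.


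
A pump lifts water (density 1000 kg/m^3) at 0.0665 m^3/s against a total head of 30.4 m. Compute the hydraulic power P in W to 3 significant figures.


Approach: apply the hydraulic power relation, P = rho*g*Q*H.
P = 1000 * 9.81 * 0.0665 * 30.4 = 19800 W
Therefore the hydraulic power P = 19800 W.


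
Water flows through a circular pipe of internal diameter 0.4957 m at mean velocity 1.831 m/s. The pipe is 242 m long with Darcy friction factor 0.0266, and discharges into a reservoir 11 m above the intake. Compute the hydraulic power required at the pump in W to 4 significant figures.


Approach: apply continuity + Darcy-Weisbach + hydraulic power, Q = A*v; hf = f*(L/D)*(v^2/(2g)); H = static + hf; P = rho*g*Q*H.
Step 1 — flow rate (continuity, Q = A*v):
  A = pi*(0.4957/2)^2 = 0.192987 m^2
  Q = 0.192987 * 1.831 = 0.353359 m^3/s
Step 2 — friction head loss (Darcy-Weisbach):
  hf = 0.0266 * (242/0.4957) * (1.831^2 / (2*9.81))
  hf = 2.21899 m
Step 3 — total head: H = 11 + 2.21899 = 13.2190 m
Step 4 — hydraulic power (P = rho*g*Q*H):
  P = 1000 * 9.81 * 0.353359 * 13.2190 = 45820 W
Therefore the hydraulic power required at the pump = 45820 W.


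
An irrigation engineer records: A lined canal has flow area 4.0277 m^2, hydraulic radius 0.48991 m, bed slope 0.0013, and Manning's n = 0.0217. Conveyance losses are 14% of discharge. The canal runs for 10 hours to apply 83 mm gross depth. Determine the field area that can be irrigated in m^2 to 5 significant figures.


Approach: apply Manning's equation with a conveyance and depth budget, Q = (1/n)*A*R^(2/3)*S^(1/2); Q_field = Q*(1-loss); Area = Q_field*t/(d/1000).
Step 1 — canal discharge (Manning's equation):
  Q = (1/0.0217) * 4.0277 * 0.48991^(2/3) * 0.0013^(1/2) = 4.158914 m^3/s
Step 2 — delivered flow: Q_field = 4.158914*(1 - 14/100) = 3.576666 m^3/s
Step 3 — volume delivered: V = 3.576666 * 10*3600 = 128760.0 m^3
Step 4 — area served: A = V / (depth/1000) = 128760.0 / 0.083 = 1551300 m^2
Therefore the field area that can be irrigated = 1551300 m^2.


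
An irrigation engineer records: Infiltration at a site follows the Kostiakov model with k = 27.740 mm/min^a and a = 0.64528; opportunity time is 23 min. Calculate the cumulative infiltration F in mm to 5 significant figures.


Approach: apply the Kostiakov infiltration equation, F = k*t^a.
F = 27.740 * 23^0.64528 = 209.80 mm
Therefore the cumulative infiltration F = 209.80 mm.


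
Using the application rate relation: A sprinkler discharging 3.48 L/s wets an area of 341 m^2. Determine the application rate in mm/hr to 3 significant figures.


Approach: apply the application rate relation, rate = (Q/A)*3600.
rate = (3.48 / 341) * 3600 = 36.7 mm/hr
Therefore the application rate = 36.7 mm/hr.


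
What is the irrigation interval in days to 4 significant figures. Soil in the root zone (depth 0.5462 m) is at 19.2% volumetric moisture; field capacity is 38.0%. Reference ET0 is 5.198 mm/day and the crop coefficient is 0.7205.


Approach: apply soil-water budget scheduling, SMD = (FC-theta)/100*depth*1000; ETc = ET0*Kc; interval = SMD/ETc.
Step 1 — soil moisture deficit:
  SMD = (38.0 - 19.2)/100 * 0.5462 * 1000 = 102.686 mm
Step 2 — daily crop ET (ETc = ET0*Kc):
  ETc = 5.198 * 0.7205 = 3.74516 mm/day
Step 3 — irrigation interval (SMD/ETc):
  interval = 102.686 / 3.74516 = 27.42 days
Therefore the irrigation interval = 27.42 days.


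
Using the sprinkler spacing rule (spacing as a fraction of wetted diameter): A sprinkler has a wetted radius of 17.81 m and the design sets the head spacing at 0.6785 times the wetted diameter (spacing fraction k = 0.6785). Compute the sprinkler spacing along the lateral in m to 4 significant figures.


Approach: apply the sprinkler spacing rule (spacing as a fraction of wetted diameter), S = k*(2*R).
S = 0.6785 * (2 * 17.81) = 24.17 m
Therefore the sprinkler spacing along the lateral = 24.17 m.


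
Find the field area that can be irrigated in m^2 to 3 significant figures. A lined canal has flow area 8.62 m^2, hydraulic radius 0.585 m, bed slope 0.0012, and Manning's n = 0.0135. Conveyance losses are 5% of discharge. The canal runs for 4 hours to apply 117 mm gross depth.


Approach: apply Manning's equation with a conveyance and depth budget, Q = (1/n)*A*R^(2/3)*S^(1/2); Q_field = Q*(1-loss); Area = Q_field*t/(d/1000).
Step 1 — canal discharge (Manning's equation):
  Q = (1/0.0135) * 8.62 * 0.585^(2/3) * 0.0012^(1/2) = 15.472 m^3/s
Step 2 — delivered flow: Q_field = 15.472*(1 - 5/100) = 14.698 m^3/s
Step 3 — volume delivered: V = 14.698 * 4*3600 = 211650 m^3
Step 4 — area served: A = V / (depth/1000) = 211650 / 0.117 = 1810000 m^2
Therefore the field area that can be irrigated = 1810000 m^2.


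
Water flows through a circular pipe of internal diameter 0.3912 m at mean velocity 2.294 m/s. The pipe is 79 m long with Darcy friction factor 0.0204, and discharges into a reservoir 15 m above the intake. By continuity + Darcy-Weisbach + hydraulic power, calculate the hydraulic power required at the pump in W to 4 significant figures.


Approach: apply continuity + Darcy-Weisbach + hydraulic power, Q = A*v; hf = f*(L/D)*(v^2/(2g)); H = static + hf; P = rho*g*Q*H.
Step 1 — flow rate (continuity, Q = A*v):
  A = pi*(0.3912/2)^2 = 0.120195 m^2
  Q = 0.120195 * 2.294 = 0.275728 m^3/s
Step 2 — friction head loss (Darcy-Weisbach):
  hf = 0.0204 * (79/0.3912) * (2.294^2 / (2*9.81))
  hf = 1.10496 m
Step 3 — total head: H = 15 + 1.10496 = 16.1050 m
Step 4 — hydraulic power (P = rho*g*Q*H):
  P = 1000 * 9.81 * 0.275728 * 16.1050 = 43560 W
Therefore the hydraulic power required at the pump = 43560 W.


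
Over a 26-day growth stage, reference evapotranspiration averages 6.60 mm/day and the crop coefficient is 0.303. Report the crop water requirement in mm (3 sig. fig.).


Approach: apply the crop water requirement relation, CWR = ET0 * Kc * days.
CWR = 6.60 * 0.303 * 26 = 52.0 mm
Therefore the crop water requirement = 52.0 mm.


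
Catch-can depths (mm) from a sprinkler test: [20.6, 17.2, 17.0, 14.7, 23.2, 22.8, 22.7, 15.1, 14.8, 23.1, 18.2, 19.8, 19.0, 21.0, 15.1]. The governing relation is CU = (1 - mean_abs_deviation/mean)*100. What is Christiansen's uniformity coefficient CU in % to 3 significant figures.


mean = 18.953 mm
mean |d_i - mean| = 2.7431 mm
CU = (1 - 2.7431/18.953)*100 = 85.5 %
Therefore Christiansen's uniformity coefficient CU = 85.5 %.
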